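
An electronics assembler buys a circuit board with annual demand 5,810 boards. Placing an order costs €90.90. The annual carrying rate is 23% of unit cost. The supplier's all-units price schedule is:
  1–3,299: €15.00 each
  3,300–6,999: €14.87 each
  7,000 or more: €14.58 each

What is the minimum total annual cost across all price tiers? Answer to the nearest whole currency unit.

Holding cost per unit per year at price C is H = 0.23·C.
Candidates are each tier's EOQ (if it falls in that tier) and each price-break quantity.
EOQ at €15.00 = 553.3 (feasible in tier 1): TC = 5,810×€15.00 + (5,810/553.3)×90.9 + (553.3/2)×0.23×€15.00 = €89,058.95.
EOQ at €14.87 = 555.7 < 3300, so use break Q=3300: TC = 5,810×€14.87 + (5,810/3300.0)×90.9 + (3300.0/2)×0.23×€14.87 = €92,197.90.
EOQ at €14.58 = 561.2 < 7000, so use break Q=7000: TC = 5,810×€14.58 + (5,810/7000.0)×90.9 + (7000.0/2)×0.23×€14.58 = €96,522.15.
Lowest total cost among the candidates is at Q = 553.3.

TC* ≈ €89,059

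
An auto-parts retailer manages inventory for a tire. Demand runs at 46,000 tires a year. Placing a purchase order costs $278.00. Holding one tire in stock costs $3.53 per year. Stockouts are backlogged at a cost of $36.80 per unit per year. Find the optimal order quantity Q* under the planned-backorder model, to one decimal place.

With planned backorders, Q* = √(2DS/H) · √((H+B)/B).
√(2DS/H) = √(2 × 46,000 × 278 / 3.53) = 2691.714.
√((H+B)/B) = √((3.53+36.8)/36.8) = 1.0469.
Q* ≈ 2817.858.

Q* ≈ 2,817.9 tires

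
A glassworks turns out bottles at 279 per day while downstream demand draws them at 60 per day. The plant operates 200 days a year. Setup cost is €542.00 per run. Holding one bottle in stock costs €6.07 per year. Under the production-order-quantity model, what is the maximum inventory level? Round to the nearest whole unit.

I_max ≈ 1,297 bottles

Annual demand D = 60 × 200 = 12,000.
Production build-up factor (1 − d/p) = 1 − 60/279 = 0.7849.
Q* = √(2DS / (H(1 − d/p))) = √(2 × 12,000 × 542 / (6.07 × 0.7849)).
= √(13,008,000 / 4.7646) ≈ 1652.308.
Maximum inventory = Q*(1 − d/p) = 1652.308 × 0.7849 ≈ 1296.973.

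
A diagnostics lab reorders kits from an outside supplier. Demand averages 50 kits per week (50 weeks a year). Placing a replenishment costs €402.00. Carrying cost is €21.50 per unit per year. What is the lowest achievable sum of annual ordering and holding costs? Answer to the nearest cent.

TC* ≈ €6,573.81

Annual demand D = 50 × 50 = 2,500.
EOQ = √(2DS/H) = √(2 × 2,500 × 402 / 21.5) ≈ 305.76.
At the optimum the two cost components are equal, so total cost = 2·(Q*/2)H = Q*·H.
Minimum total = √(2DSH) = √(2 × 2,500 × 402 × 21.5) ≈ 6573.812.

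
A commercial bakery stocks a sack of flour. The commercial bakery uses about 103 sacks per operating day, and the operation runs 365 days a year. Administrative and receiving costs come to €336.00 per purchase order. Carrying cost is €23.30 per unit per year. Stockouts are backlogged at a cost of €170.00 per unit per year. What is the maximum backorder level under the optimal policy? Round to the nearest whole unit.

S* ≈ 134 sacks

Annual demand D = 103 × 365 = 37,595.
With planned backorders, Q* = √(2DS/H) · √((H+B)/B).
√(2DS/H) = √(2 × 37,595 × 336 / 23.3) = 1041.290.
√((H+B)/B) = √((23.3+170)/170) = 1.0663.
Q* ≈ 1110.358.
S* = Q* · H/(H+B) = 1110.358 × 23.3/193.3 ≈ 133.840.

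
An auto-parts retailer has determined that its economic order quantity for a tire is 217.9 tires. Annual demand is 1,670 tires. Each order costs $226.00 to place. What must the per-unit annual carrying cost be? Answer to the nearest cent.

Invert the EOQ relation Q*² = 2DS/H.
From Q* = √(2DS/H): H = 2DS / Q*² = 2 × 1,670 × 226 / 217.9² = 15.8979.

H ≈ $15.90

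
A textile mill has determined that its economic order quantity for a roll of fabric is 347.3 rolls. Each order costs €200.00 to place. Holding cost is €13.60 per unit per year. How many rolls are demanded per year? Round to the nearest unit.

Invert the EOQ relation Q*² = 2DS/H.
From Q* = √(2DS/H): D = Q*²H / (2S) = 347.3² × 13.6 / (2 × 200) = 4100.988.

D ≈ 4,101 rolls per year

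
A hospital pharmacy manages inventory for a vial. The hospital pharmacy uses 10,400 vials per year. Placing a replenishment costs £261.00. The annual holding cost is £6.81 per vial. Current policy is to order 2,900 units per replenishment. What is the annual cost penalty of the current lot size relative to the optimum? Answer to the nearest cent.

EOQ = √(2DS/H) = √(2 × 10,400 × 261 / 6.81) ≈ 892.85.
Cost at Q* = (D/Q*)S + (Q*/2)H = √(2DSH) ≈ £6,080.31.
Cost at Q = 2,900: (10,400/2,900)×261 + (2,900/2)×6.81 = £936.00 + £9,874.50 = £10,810.50.
Excess = £10,810.50 − £6,080.31 = £4,730.19.

Extra cost ≈ £4,730.19 per year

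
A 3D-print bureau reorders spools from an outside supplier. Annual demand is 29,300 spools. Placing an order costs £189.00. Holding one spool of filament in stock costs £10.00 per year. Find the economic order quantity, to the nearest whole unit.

Q* ≈ 1,052 spools

EOQ = √(2DS / H) = √(2 × 29,300 × 189 / 10).
= √(11,075,400 / 10) = √1,107,540 ≈ 1052.397.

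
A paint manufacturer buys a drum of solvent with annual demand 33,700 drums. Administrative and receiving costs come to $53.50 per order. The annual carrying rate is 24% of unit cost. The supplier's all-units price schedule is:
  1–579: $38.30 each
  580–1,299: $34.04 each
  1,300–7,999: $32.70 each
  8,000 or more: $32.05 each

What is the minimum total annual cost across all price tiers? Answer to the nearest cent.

TC* ≈ $1,108,478.08

Holding cost per unit per year at price C is H = 0.24·C.
Candidates are each tier's EOQ (if it falls in that tier) and each price-break quantity.
Tier 1 ($38.30): EOQ = 626.3 exceeds tier's upper bound 579, so this tier is dominated.
EOQ at $34.04 = 664.4 (feasible in tier 2): TC = 33,700×$34.04 + (33,700/664.4)×53.5 + (664.4/2)×0.24×$34.04 = $1,152,575.59.
EOQ at $32.70 = 677.8 < 1300, so use break Q=1300: TC = 33,700×$32.70 + (33,700/1300.0)×53.5 + (1300.0/2)×0.24×$32.70 = $1,108,478.08.
EOQ at $32.05 = 684.7 < 8000, so use break Q=8000: TC = 33,700×$32.05 + (33,700/8000.0)×53.5 + (8000.0/2)×0.24×$32.05 = $1,111,078.37.
Lowest total cost among the candidates is at Q = 1300.0.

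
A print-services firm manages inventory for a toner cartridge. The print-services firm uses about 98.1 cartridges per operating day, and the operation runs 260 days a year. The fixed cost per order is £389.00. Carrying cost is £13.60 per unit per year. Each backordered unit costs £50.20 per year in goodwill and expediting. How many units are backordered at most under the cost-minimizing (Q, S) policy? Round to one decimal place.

Annual demand D = 98.1 × 260 = 25,506.
With planned backorders, Q* = √(2DS/H) · √((H+B)/B).
√(2DS/H) = √(2 × 25,506 × 389 / 13.6) = 1207.929.
√((H+B)/B) = √((13.6+50.2)/50.2) = 1.1273.
Q* ≈ 1361.758.
S* = Q* · H/(H+B) = 1361.758 × 13.6/63.8 ≈ 290.281.

S* ≈ 290.3 cartridges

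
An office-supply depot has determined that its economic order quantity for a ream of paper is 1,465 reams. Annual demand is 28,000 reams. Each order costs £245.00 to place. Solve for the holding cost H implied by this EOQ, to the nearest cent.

The basic EOQ model gives Q* = √(2DS/H); rearrange for the unknown.
From Q* = √(2DS/H): H = 2DS / Q*² = 2 × 28,000 × 245 / 1,465² = 6.3926.

H ≈ £6.39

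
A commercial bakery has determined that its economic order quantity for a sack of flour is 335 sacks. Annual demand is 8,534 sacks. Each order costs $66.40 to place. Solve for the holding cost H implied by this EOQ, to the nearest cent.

H ≈ $10.10

The basic EOQ model gives Q* = √(2DS/H); rearrange for the unknown.
From Q* = √(2DS/H): H = 2DS / Q*² = 2 × 8,534 × 66.4 / 335² = 10.0986.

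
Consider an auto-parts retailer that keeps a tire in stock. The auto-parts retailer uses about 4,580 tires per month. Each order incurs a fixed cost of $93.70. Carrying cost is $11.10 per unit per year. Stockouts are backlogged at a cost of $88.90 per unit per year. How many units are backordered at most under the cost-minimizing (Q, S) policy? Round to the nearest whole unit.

Annual demand D = 4,580 × 12 = 54,960.
With planned backorders, Q* = √(2DS/H) · √((H+B)/B).
√(2DS/H) = √(2 × 54,960 × 93.7 / 11.1) = 963.267.
√((H+B)/B) = √((11.1+88.9)/88.9) = 1.0606.
Q* ≈ 1021.635.
S* = Q* · H/(H+B) = 1021.635 × 11.1/100 ≈ 113.401.

S* ≈ 113 tires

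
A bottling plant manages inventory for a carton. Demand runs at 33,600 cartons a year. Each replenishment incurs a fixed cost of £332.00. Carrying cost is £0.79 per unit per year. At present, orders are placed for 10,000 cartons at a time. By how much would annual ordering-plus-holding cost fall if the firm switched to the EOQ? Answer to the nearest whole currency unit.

Extra cost ≈ £867 per year

EOQ = √(2DS/H) = √(2 × 33,600 × 332 / 0.79) ≈ 5314.23.
Cost at Q* = (D/Q*)S + (Q*/2)H = √(2DSH) ≈ £4,198.24.
Cost at Q = 10,000: (33,600/10,000)×332 + (10,000/2)×0.79 = £1,115.52 + £3,950.00 = £5,065.52.
Excess = £5,065.52 − £4,198.24 = £867.28.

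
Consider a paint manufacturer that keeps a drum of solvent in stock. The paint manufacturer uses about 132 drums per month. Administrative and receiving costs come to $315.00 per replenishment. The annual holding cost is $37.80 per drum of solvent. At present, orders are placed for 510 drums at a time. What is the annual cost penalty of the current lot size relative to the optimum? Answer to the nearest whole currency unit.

Annual demand D = 132 × 12 = 1,584.
EOQ = √(2DS/H) = √(2 × 1,584 × 315 / 37.8) ≈ 162.48.
Cost at Q* = (D/Q*)S + (Q*/2)H = √(2DSH) ≈ $6,141.77.
Cost at Q = 510: (1,584/510)×315 + (510/2)×37.8 = $978.35 + $9,639.00 = $10,617.35.
Excess = $10,617.35 − $6,141.77 = $4,475.58.

Extra cost ≈ $4,476 per year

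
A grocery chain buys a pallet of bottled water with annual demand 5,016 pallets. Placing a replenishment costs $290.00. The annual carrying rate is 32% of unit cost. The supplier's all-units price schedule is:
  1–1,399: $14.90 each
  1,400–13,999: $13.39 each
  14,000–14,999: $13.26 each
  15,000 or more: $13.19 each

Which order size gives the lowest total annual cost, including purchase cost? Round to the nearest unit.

Q* ≈ 1,400 pallets

Holding cost per unit per year at price C is H = 0.32·C.
For each price level, check whether its EOQ is feasible; otherwise the best quantity at that price is the breakpoint.
EOQ at $14.90 = 781.1 (feasible in tier 1): TC = 5,016×$14.90 + (5,016/781.1)×290 + (781.1/2)×0.32×$14.90 = $78,462.84.
EOQ at $13.39 = 824.0 < 1400, so use break Q=1400: TC = 5,016×$13.39 + (5,016/1400.0)×290 + (1400.0/2)×0.32×$13.39 = $71,202.63.
EOQ at $13.26 = 828.0 < 14000, so use break Q=14000: TC = 5,016×$13.26 + (5,016/14000.0)×290 + (14000.0/2)×0.32×$13.26 = $96,318.46.
EOQ at $13.19 = 830.2 < 15000, so use break Q=15000: TC = 5,016×$13.19 + (5,016/15000.0)×290 + (15000.0/2)×0.32×$13.19 = $97,914.02.
Lowest total cost is $71,202.63 at Q = 1400.0.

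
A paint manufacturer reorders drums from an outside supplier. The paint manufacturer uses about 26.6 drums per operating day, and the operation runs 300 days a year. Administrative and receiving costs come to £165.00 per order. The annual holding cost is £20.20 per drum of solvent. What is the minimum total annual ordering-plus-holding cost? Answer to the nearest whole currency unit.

TC* ≈ £7,293

Annual demand D = 26.6 × 300 = 7,980.
Q* = √(2DS/H) = √(2 × 7,980 × 165 / 20.2) ≈ 361.06.
At the optimum the two cost components are equal, so total cost = 2·(Q*/2)H = Q*·H.
Minimum total = √(2DSH) = √(2 × 7,980 × 165 × 20.2) ≈ 7293.468.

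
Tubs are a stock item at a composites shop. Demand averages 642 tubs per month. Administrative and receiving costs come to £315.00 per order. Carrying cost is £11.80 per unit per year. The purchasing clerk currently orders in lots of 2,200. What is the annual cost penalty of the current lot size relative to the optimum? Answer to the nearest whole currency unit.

Extra cost ≈ £6,515 per year

Annual demand D = 642 × 12 = 7,704.
EOQ = √(2DS/H) = √(2 × 7,704 × 315 / 11.8) ≈ 641.34.
Cost at Q* = (D/Q*)S + (Q*/2)H = √(2DSH) ≈ £7,567.80.
Cost at Q = 2,200: (7,704/2,200)×315 + (2,200/2)×11.8 = £1,103.07 + £12,980.00 = £14,083.07.
Excess = £14,083.07 − £7,567.80 = £6,515.28.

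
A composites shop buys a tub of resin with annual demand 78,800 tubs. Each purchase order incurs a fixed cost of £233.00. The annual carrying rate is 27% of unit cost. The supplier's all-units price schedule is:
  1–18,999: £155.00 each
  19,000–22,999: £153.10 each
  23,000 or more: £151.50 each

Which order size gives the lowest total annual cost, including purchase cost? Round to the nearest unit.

Holding cost per unit per year at price C is H = 0.27·C.
Candidates are each tier's EOQ (if it falls in that tier) and each price-break quantity.
EOQ at £155.00 = 936.7 (feasible in tier 1): TC = 78,800×£155.00 + (78,800/936.7)×233 + (936.7/2)×0.27×£155.00 = £12,253,201.60.
EOQ at £153.10 = 942.5 < 19000, so use break Q=19000: TC = 78,800×£153.10 + (78,800/19000.0)×233 + (19000.0/2)×0.27×£153.10 = £12,457,947.84.
EOQ at £151.50 = 947.5 < 23000, so use break Q=23000: TC = 78,800×£151.50 + (78,800/23000.0)×233 + (23000.0/2)×0.27×£151.50 = £12,409,405.78.
Lowest total cost is £12,253,201.60 at Q = 936.7.

Q* ≈ 937 tubs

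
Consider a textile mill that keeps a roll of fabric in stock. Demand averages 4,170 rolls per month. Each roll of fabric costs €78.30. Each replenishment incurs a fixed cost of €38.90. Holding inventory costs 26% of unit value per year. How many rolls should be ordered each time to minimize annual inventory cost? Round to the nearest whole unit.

Q* ≈ 437 rolls

Annual demand D = 4,170 × 12 = 50,040.
Holding cost H = 0.26 × €78.30 = €20.3580 per unit per year.
EOQ = √(2DS / H) = √(2 × 50,040 × 38.9 / 20.358).
= √(3,893,112 / 20.358) = √191,232.5376 ≈ 437.301.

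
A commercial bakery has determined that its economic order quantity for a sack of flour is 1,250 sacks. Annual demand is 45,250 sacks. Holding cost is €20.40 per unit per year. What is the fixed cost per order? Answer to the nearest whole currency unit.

S ≈ €352

The basic EOQ model gives Q* = √(2DS/H); rearrange for the unknown.
From Q* = √(2DS/H): S = Q*²H / (2D) = 1,250² × 20.4 / (2 × 45,250) = 352.2099.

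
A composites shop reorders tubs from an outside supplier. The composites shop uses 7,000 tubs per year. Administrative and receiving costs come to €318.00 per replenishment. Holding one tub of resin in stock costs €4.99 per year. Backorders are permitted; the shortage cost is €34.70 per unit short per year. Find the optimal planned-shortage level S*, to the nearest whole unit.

With planned backorders, Q* = √(2DS/H) · √((H+B)/B).
√(2DS/H) = √(2 × 7,000 × 318 / 4.99) = 944.555.
√((H+B)/B) = √((4.99+34.7)/34.7) = 1.0695.
Q* ≈ 1010.190.
S* = Q* · H/(H+B) = 1010.190 × 4.99/39.69 ≈ 127.006.

S* ≈ 127 tubs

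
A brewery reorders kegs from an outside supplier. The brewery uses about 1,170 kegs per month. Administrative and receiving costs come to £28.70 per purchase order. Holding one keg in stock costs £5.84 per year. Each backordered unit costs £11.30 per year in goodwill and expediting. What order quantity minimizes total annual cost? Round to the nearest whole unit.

Annual demand D = 1,170 × 12 = 14,040.
With planned backorders, Q* = √(2DS/H) · √((H+B)/B).
√(2DS/H) = √(2 × 14,040 × 28.7 / 5.84) = 371.478.
√((H+B)/B) = √((5.84+11.3)/11.3) = 1.2316.
Q* ≈ 457.509.

Q* ≈ 458 kegs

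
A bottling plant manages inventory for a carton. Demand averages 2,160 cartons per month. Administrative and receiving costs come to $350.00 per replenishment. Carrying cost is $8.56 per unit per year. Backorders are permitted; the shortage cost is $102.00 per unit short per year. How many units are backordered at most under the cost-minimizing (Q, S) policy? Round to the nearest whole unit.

Annual demand D = 2,160 × 12 = 25,920.
With planned backorders, Q* = √(2DS/H) · √((H+B)/B).
√(2DS/H) = √(2 × 25,920 × 350 / 8.56) = 1455.894.
√((H+B)/B) = √((8.56+102)/102) = 1.0411.
Q* ≈ 1515.753.
S* = Q* · H/(H+B) = 1515.753 × 8.56/110.56 ≈ 117.356.

S* ≈ 117 cartons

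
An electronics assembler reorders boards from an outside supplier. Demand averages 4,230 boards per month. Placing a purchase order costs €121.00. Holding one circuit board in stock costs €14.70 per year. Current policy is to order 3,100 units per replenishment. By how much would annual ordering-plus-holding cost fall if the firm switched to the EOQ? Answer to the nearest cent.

Extra cost ≈ €11,328.51 per year

Annual demand D = 4,230 × 12 = 50,760.
EOQ = √(2DS/H) = √(2 × 50,760 × 121 / 14.7) ≈ 914.13.
Cost at Q* = (D/Q*)S + (Q*/2)H = √(2DSH) ≈ €13,437.77.
Cost at Q = 3,100: (50,760/3,100)×121 + (3,100/2)×14.7 = €1,981.28 + €22,785.00 = €24,766.28.
Excess = €24,766.28 − €13,437.77 = €11,328.51.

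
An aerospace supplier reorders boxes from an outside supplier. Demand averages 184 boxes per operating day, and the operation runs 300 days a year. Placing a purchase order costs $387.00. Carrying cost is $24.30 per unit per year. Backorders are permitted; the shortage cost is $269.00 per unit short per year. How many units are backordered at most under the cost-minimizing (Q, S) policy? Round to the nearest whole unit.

Annual demand D = 184 × 300 = 55,200.
With planned backorders, Q* = √(2DS/H) · √((H+B)/B).
√(2DS/H) = √(2 × 55,200 × 387 / 24.3) = 1325.980.
√((H+B)/B) = √((24.3+269)/269) = 1.0442.
Q* ≈ 1384.576.
S* = Q* · H/(H+B) = 1384.576 × 24.3/293.3 ≈ 114.713.

S* ≈ 115 boxes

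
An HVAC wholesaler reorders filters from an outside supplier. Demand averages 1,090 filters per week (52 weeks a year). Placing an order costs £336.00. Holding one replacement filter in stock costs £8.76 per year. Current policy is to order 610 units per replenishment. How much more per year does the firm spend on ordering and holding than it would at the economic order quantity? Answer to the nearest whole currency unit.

Extra cost ≈ £15,626 per year

Annual demand D = 1,090 × 52 = 56,680.
EOQ = √(2DS/H) = √(2 × 56,680 × 336 / 8.76) ≈ 2085.20.
Cost at Q* = (D/Q*)S + (Q*/2)H = √(2DSH) ≈ £18,266.34.
Cost at Q = 610: (56,680/610)×336 + (610/2)×8.76 = £31,220.46 + £2,671.80 = £33,892.26.
Excess = £33,892.26 − £18,266.34 = £15,625.92.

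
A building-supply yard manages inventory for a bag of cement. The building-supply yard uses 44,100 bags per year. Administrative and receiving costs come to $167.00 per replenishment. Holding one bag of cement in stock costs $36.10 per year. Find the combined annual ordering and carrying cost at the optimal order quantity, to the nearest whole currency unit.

TC* ≈ $23,059

Q* = √(2DS/H) = √(2 × 44,100 × 167 / 36.1) ≈ 638.76.
At the optimum the two cost components are equal, so total cost = 2·(Q*/2)H = Q*·H.
Minimum total = √(2DSH) = √(2 × 44,100 × 167 × 36.1) ≈ 23059.301.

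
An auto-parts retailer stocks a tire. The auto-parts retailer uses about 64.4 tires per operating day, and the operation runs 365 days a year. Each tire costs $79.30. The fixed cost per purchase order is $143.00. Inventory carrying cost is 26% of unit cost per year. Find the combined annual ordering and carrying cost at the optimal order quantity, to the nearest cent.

Annual demand D = 64.4 × 365 = 23,506.
Holding cost H = 0.26 × $79.30 = $20.6180 per unit per year.
Q* = √(2DS/H) = √(2 × 23,506 × 143 / 20.618) ≈ 571.02.
At the optimum the two cost components are equal, so total cost = 2·(Q*/2)H = Q*·H.
Minimum total = √(2DSH) = √(2 × 23,506 × 143 × 20.618) ≈ 11773.231.

TC* ≈ $11,773.23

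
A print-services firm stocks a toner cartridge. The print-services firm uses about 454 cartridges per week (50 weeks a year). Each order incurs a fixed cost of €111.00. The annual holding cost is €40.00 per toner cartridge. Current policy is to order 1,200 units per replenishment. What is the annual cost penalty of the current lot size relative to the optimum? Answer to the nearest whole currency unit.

Extra cost ≈ €11,902 per year

Annual demand D = 454 × 50 = 22,700.
EOQ = √(2DS/H) = √(2 × 22,700 × 111 / 40) ≈ 354.94.
Cost at Q* = (D/Q*)S + (Q*/2)H = √(2DSH) ≈ €14,197.75.
Cost at Q = 1,200: (22,700/1,200)×111 + (1,200/2)×40 = €2,099.75 + €24,000.00 = €26,099.75.
Excess = €26,099.75 − €14,197.75 = €11,902.00.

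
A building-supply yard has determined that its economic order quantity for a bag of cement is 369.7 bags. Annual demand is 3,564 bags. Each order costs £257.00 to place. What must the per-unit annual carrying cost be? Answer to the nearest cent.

H ≈ £13.40

Squaring Q* = √(2DS/H) gives Q*² = 2DS/H.
From Q* = √(2DS/H): H = 2DS / Q*² = 2 × 3,564 × 257 / 369.7² = 13.4030.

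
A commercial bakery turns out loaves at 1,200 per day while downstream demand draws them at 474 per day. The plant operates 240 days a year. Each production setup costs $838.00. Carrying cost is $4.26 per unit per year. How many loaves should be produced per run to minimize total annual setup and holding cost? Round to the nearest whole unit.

Annual demand D = 474 × 240 = 113,760.
Production build-up factor (1 − d/p) = 1 − 474/1,200 = 0.6050.
Q* = √(2DS / (H(1 − d/p))) = √(2 × 113,760 × 838 / (4.26 × 0.6050)).
= √(190,661,760 / 2.5773) ≈ 8601.007.

Q* ≈ 8,601 loaves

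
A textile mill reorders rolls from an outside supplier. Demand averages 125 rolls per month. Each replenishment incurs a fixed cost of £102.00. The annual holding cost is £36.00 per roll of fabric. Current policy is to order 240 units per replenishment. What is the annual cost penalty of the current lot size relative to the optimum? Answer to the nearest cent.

Extra cost ≈ £1,638.46 per year

Annual demand D = 125 × 12 = 1,500.
EOQ = √(2DS/H) = √(2 × 1,500 × 102 / 36) ≈ 92.20.
Cost at Q* = (D/Q*)S + (Q*/2)H = √(2DSH) ≈ £3,319.04.
Cost at Q = 240: (1,500/240)×102 + (240/2)×36 = £637.50 + £4,320.00 = £4,957.50.
Excess = £4,957.50 − £3,319.04 = £1,638.46.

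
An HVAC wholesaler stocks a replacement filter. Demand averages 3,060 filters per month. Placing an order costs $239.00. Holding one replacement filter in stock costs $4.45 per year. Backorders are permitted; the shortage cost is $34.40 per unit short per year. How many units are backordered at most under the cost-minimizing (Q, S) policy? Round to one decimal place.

Annual demand D = 3,060 × 12 = 36,720.
With planned backorders, Q* = √(2DS/H) · √((H+B)/B).
√(2DS/H) = √(2 × 36,720 × 239 / 4.45) = 1986.028.
√((H+B)/B) = √((4.45+34.4)/34.4) = 1.0627.
Q* ≈ 2110.579.
S* = Q* · H/(H+B) = 2110.579 × 4.45/38.85 ≈ 241.752.

S* ≈ 241.8 filters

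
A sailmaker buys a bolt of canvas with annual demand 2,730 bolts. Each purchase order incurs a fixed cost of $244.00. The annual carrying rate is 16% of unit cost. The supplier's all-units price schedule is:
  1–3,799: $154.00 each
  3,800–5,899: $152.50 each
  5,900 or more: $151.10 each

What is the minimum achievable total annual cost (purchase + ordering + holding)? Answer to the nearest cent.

TC* ≈ $426,149.43

Holding cost per unit per year at price C is H = 0.16·C.
Candidates are each tier's EOQ (if it falls in that tier) and each price-break quantity.
EOQ at $154.00 = 232.5 (feasible in tier 1): TC = 2,730×$154.00 + (2,730/232.5)×244 + (232.5/2)×0.16×$154.00 = $426,149.43.
EOQ at $152.50 = 233.7 < 3800, so use break Q=3800: TC = 2,730×$152.50 + (2,730/3800.0)×244 + (3800.0/2)×0.16×$152.50 = $462,860.29.
EOQ at $151.10 = 234.7 < 5900, so use break Q=5900: TC = 2,730×$151.10 + (2,730/5900.0)×244 + (5900.0/2)×0.16×$151.10 = $483,935.10.
Lowest total cost among the candidates is at Q = 232.5.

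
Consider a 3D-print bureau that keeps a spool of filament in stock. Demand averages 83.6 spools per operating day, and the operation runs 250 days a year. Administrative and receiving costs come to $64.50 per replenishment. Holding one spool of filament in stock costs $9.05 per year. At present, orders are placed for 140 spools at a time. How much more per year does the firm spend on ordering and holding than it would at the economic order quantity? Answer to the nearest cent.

Annual demand D = 83.6 × 250 = 20,900.
EOQ = √(2DS/H) = √(2 × 20,900 × 64.5 / 9.05) ≈ 545.81.
Cost at Q* = (D/Q*)S + (Q*/2)H = √(2DSH) ≈ $4,939.61.
Cost at Q = 140: (20,900/140)×64.5 + (140/2)×9.05 = $9,628.93 + $633.50 = $10,262.43.
Excess = $10,262.43 − $4,939.61 = $5,322.82.

Extra cost ≈ $5,322.82 per year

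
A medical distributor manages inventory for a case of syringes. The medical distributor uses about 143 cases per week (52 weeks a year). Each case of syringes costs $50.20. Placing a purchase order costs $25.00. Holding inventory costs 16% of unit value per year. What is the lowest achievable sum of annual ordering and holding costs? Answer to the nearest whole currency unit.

Annual demand D = 143 × 52 = 7,436.
Holding cost H = 0.16 × $50.20 = $8.0320 per unit per year.
Q* = √(2DS/H) = √(2 × 7,436 × 25 / 8.032) ≈ 215.15.
At Q*, ordering cost (D/Q*)S equals holding cost (Q*/2)H, each = √(DSH/2).
Minimum total = √(2DSH) = √(2 × 7,436 × 25 × 8.032) ≈ 1728.091.

TC* ≈ $1,728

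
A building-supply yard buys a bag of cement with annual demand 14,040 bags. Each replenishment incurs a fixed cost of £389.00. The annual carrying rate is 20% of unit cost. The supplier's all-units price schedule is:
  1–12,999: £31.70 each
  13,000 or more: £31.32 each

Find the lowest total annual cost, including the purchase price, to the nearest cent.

Holding cost per unit per year at price C is H = 0.20·C.
Candidates are each tier's EOQ (if it falls in that tier) and each price-break quantity.
EOQ at £31.70 = 1312.6 (feasible in tier 1): TC = 14,040×£31.70 + (14,040/1312.6)×389 + (1312.6/2)×0.20×£31.70 = £453,389.81.
EOQ at £31.32 = 1320.5 < 13000, so use break Q=13000: TC = 14,040×£31.32 + (14,040/13000.0)×389 + (13000.0/2)×0.20×£31.32 = £480,868.92.
Lowest total cost among the candidates is at Q = 1312.6.

TC* ≈ £453,389.81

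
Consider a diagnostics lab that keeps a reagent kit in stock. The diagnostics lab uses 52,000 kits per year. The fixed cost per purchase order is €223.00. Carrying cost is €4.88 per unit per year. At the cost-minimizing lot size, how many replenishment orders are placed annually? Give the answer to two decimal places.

The optimal lot size = √(2DS/H) = √(2 × 52,000 × 223 / 4.88) ≈ 2180.01.
Orders per year = D / Q* = 52,000 / 2180.01 ≈ 23.853.

N ≈ 23.85 orders per year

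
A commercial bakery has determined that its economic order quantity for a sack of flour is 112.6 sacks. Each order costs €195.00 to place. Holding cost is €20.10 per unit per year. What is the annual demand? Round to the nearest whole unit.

D ≈ 653 sacks per year

The basic EOQ model gives Q* = √(2DS/H); rearrange for the unknown.
From Q* = √(2DS/H): D = Q*²H / (2S) = 112.6² × 20.1 / (2 × 195) = 653.444.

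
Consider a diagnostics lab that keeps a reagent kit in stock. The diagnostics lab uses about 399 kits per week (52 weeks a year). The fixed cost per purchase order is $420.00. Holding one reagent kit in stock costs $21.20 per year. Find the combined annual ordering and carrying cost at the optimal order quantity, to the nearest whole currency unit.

Annual demand D = 399 × 52 = 20,748.
EOQ = √(2DS/H) = √(2 × 20,748 × 420 / 21.2) ≈ 906.69.
At Q*, ordering cost (D/Q*)S equals holding cost (Q*/2)H, each = √(DSH/2).
Minimum total = √(2DSH) = √(2 × 20,748 × 420 × 21.2) ≈ 19221.873.

TC* ≈ $19,222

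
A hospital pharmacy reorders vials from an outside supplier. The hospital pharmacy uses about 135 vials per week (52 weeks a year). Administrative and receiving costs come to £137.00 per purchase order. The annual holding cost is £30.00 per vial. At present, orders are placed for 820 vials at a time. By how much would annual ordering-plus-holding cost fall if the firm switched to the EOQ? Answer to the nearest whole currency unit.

Annual demand D = 135 × 52 = 7,020.
EOQ = √(2DS/H) = √(2 × 7,020 × 137 / 30) ≈ 253.21.
Cost at Q* = (D/Q*)S + (Q*/2)H = √(2DSH) ≈ £7,596.34.
Cost at Q = 820: (7,020/820)×137 + (820/2)×30 = £1,172.85 + £12,300.00 = £13,472.85.
Excess = £13,472.85 − £7,596.34 = £5,876.51.

Extra cost ≈ £5,877 per year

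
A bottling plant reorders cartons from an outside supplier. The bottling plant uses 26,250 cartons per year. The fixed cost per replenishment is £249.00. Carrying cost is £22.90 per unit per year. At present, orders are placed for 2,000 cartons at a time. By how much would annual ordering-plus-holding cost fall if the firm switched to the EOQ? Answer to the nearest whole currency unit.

Extra cost ≈ £8,866 per year

EOQ = √(2DS/H) = √(2 × 26,250 × 249 / 22.9) ≈ 755.55.
Cost at Q* = (D/Q*)S + (Q*/2)H = √(2DSH) ≈ £17,302.03.
Cost at Q = 2,000: (26,250/2,000)×249 + (2,000/2)×22.9 = £3,268.12 + £22,900.00 = £26,168.12.
Excess = £26,168.12 − £17,302.03 = £8,866.09.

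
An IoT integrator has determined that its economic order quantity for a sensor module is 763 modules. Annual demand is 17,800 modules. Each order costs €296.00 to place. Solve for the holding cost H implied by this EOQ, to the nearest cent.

H ≈ €18.10

The basic EOQ model gives Q* = √(2DS/H); rearrange for the unknown.
From Q* = √(2DS/H): H = 2DS / Q*² = 2 × 17,800 × 296 / 763² = 18.1006.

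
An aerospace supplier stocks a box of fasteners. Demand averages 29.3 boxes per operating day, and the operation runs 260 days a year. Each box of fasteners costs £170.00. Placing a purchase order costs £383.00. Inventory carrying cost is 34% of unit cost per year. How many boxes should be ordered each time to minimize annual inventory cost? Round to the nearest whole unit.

Q* ≈ 318 boxes

Annual demand D = 29.3 × 260 = 7,618.
Holding cost H = 0.34 × £170.00 = £57.8000 per unit per year.
EOQ = √(2DS / H) = √(2 × 7,618 × 383 / 57.8).
= √(5,835,388 / 57.8) = √100,958.2699 ≈ 317.739.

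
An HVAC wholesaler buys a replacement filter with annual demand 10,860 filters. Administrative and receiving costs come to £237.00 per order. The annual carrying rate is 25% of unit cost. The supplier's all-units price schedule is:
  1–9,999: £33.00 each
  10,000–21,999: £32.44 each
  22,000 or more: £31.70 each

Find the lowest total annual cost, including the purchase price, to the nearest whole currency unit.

Holding cost per unit per year at price C is H = 0.25·C.
For each price level, check whether its EOQ is feasible; otherwise the best quantity at that price is the breakpoint.
EOQ at £33.00 = 789.9 (feasible in tier 1): TC = 10,860×£33.00 + (10,860/789.9)×237 + (789.9/2)×0.25×£33.00 = £364,896.75.
EOQ at £32.44 = 796.7 < 10000, so use break Q=10000: TC = 10,860×£32.44 + (10,860/10000.0)×237 + (10000.0/2)×0.25×£32.44 = £393,105.78.
EOQ at £31.70 = 805.9 < 22000, so use break Q=22000: TC = 10,860×£31.70 + (10,860/22000.0)×237 + (22000.0/2)×0.25×£31.70 = £431,553.99.
Lowest total cost among the candidates is at Q = 789.9.

TC* ≈ £364,897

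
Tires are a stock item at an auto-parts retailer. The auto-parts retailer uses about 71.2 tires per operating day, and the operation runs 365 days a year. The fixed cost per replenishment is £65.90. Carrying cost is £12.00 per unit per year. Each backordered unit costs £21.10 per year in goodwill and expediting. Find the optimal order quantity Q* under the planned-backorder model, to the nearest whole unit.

Annual demand D = 71.2 × 365 = 25,988.
With planned backorders, Q* = √(2DS/H) · √((H+B)/B).
√(2DS/H) = √(2 × 25,988 × 65.9 / 12) = 534.261.
√((H+B)/B) = √((12+21.1)/21.1) = 1.2525.
Q* ≈ 669.154.

Q* ≈ 669 tires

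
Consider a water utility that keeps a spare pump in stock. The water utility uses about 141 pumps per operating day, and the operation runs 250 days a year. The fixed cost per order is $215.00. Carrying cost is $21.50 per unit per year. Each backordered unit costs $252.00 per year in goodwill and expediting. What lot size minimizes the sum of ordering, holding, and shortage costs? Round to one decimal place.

Annual demand D = 141 × 250 = 35,250.
With planned backorders, Q* = √(2DS/H) · √((H+B)/B).
√(2DS/H) = √(2 × 35,250 × 215 / 21.5) = 839.643.
√((H+B)/B) = √((21.5+252)/252) = 1.0418.
Q* ≈ 874.728.

Q* ≈ 874.7 pumps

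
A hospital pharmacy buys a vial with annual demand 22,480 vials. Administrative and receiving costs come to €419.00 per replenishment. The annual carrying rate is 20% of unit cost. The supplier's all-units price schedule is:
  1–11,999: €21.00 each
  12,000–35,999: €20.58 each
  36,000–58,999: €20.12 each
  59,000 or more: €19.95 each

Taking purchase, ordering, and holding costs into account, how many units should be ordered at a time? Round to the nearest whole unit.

Q* ≈ 2,118 vials

Holding cost per unit per year at price C is H = 0.20·C.
Candidates are each tier's EOQ (if it falls in that tier) and each price-break quantity.
EOQ at €21.00 = 2117.9 (feasible in tier 1): TC = 22,480×€21.00 + (22,480/2117.9)×419 + (2117.9/2)×0.20×€21.00 = €480,974.98.
EOQ at €20.58 = 2139.4 < 12000, so use break Q=12000: TC = 22,480×€20.58 + (22,480/12000.0)×419 + (12000.0/2)×0.20×€20.58 = €488,119.33.
EOQ at €20.12 = 2163.7 < 36000, so use break Q=36000: TC = 22,480×€20.12 + (22,480/36000.0)×419 + (36000.0/2)×0.20×€20.12 = €524,991.24.
EOQ at €19.95 = 2172.9 < 59000, so use break Q=59000: TC = 22,480×€19.95 + (22,480/59000.0)×419 + (59000.0/2)×0.20×€19.95 = €566,340.65.
Lowest total cost is €480,974.98 at Q = 2117.9.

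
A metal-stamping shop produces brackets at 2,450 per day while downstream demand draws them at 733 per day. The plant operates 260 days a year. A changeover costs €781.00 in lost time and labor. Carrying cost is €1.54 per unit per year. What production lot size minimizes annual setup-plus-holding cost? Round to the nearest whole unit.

Q* ≈ 16,608 brackets

Annual demand D = 733 × 260 = 190,580.
Production build-up factor (1 − d/p) = 1 − 733/2,450 = 0.7008.
Q* = √(2DS / (H(1 − d/p))) = √(2 × 190,580 × 781 / (1.54 × 0.7008)).
= √(297,685,960 / 1.0793) ≈ 16607.976.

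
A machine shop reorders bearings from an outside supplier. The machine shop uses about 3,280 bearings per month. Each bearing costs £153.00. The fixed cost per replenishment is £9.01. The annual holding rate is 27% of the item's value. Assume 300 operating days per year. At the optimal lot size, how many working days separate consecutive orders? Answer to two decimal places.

Annual demand D = 3,280 × 12 = 39,360.
Holding cost H = 0.27 × £153.00 = £41.3100 per unit per year.
The optimal lot size = √(2DS/H) = √(2 × 39,360 × 9.01 / 41.31) ≈ 131.03.
Cycle time = Q*/D × 300 = 131.03 / 39,360 × 300 ≈ 0.999 days.

T ≈ 1.00 days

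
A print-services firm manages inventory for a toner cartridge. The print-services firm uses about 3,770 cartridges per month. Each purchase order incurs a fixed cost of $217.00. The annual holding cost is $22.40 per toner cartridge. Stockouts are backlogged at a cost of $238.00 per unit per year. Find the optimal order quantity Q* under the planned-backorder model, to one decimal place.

Q* ≈ 979.3 cartridges

Annual demand D = 3,770 × 12 = 45,240.
With planned backorders, Q* = √(2DS/H) · √((H+B)/B).
√(2DS/H) = √(2 × 45,240 × 217 / 22.4) = 936.229.
√((H+B)/B) = √((22.4+238)/238) = 1.0460.
Q* ≈ 979.296.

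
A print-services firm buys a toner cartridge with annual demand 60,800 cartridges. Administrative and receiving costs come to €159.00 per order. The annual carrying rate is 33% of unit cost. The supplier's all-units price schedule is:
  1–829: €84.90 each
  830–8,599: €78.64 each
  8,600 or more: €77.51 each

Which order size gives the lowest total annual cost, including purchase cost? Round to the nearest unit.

Q* ≈ 863 cartridges

Holding cost per unit per year at price C is H = 0.33·C.
Evaluate total cost at each tier's feasible EOQ or, if the EOQ is below the tier, at the tier's minimum quantity.
Tier 1 (€84.90): EOQ = 830.7 exceeds tier's upper bound 829, so this tier is dominated.
EOQ at €78.64 = 863.2 (feasible in tier 2): TC = 60,800×€78.64 + (60,800/863.2)×159 + (863.2/2)×0.33×€78.64 = €4,803,711.80.
EOQ at €77.51 = 869.4 < 8600, so use break Q=8600: TC = 60,800×€77.51 + (60,800/8600.0)×159 + (8600.0/2)×0.33×€77.51 = €4,823,718.78.
Lowest total cost is €4,803,711.80 at Q = 863.2.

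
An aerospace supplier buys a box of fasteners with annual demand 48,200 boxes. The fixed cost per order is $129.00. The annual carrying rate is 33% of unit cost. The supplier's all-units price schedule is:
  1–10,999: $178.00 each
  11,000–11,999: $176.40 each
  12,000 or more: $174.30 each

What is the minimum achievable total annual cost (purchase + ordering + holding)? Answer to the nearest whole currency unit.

Holding cost per unit per year at price C is H = 0.33·C.
For each price level, check whether its EOQ is feasible; otherwise the best quantity at that price is the breakpoint.
EOQ at $178.00 = 460.1 (feasible in tier 1): TC = 48,200×$178.00 + (48,200/460.1)×129 + (460.1/2)×0.33×$178.00 = $8,606,627.16.
EOQ at $176.40 = 462.2 < 11000, so use break Q=11000: TC = 48,200×$176.40 + (48,200/11000.0)×129 + (11000.0/2)×0.33×$176.40 = $8,823,211.25.
EOQ at $174.30 = 465.0 < 12000, so use break Q=12000: TC = 48,200×$174.30 + (48,200/12000.0)×129 + (12000.0/2)×0.33×$174.30 = $8,746,892.15.
Lowest total cost among the candidates is at Q = 460.1.

TC* ≈ $8,606,627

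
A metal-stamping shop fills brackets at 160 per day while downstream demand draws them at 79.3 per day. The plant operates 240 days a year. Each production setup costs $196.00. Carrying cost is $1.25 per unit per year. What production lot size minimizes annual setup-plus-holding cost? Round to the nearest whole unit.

Annual demand D = 79.3 × 240 = 19,032.
Production build-up factor (1 − d/p) = 1 − 79.3/160 = 0.5044.
Q* = √(2DS / (H(1 − d/p))) = √(2 × 19,032 × 196 / (1.25 × 0.5044)).
= √(7,460,544 / 0.6305) ≈ 3439.961.

Q* ≈ 3,440 brackets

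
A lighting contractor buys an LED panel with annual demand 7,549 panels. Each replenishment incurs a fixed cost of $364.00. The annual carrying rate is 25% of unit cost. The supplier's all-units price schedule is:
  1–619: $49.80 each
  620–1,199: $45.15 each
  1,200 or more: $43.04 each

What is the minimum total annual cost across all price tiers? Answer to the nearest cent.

Holding cost per unit per year at price C is H = 0.25·C.
For each price level, check whether its EOQ is feasible; otherwise the best quantity at that price is the breakpoint.
Tier 1 ($49.80): EOQ = 664.4 exceeds tier's upper bound 619, so this tier is dominated.
EOQ at $45.15 = 697.8 (feasible in tier 2): TC = 7,549×$45.15 + (7,549/697.8)×364 + (697.8/2)×0.25×$45.15 = $348,713.41.
EOQ at $43.04 = 714.7 < 1200, so use break Q=1200: TC = 7,549×$43.04 + (7,549/1200.0)×364 + (1200.0/2)×0.25×$43.04 = $333,654.82.
Lowest total cost among the candidates is at Q = 1200.0.

TC* ≈ $333,654.82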